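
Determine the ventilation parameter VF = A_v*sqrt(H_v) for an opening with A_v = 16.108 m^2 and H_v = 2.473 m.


sqrt(H_v) = 1.5726
VF = 16.108 * 1.5726 = 25.331 m^(5/2)

25.331 m^(5/2)


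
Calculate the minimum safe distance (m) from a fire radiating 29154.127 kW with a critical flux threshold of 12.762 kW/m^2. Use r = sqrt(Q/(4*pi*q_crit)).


4*pi*q_crit = 160.37
Q/(4*pi*q_crit) = 181.79
r = sqrt(181.79) = 13.483 m

13.483 m


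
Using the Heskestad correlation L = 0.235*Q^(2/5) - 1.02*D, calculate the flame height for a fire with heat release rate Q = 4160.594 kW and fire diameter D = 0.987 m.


Q^(2/5) = 28.033
0.235 * Q^(2/5) = 6.5876
1.02 * D = 1.0067
L = 5.5809 m

5.5809 m


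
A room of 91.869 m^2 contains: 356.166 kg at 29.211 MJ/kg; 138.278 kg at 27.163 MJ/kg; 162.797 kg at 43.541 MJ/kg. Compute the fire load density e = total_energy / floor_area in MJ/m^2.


Total energy = 356.166*29.211 + 138.278*27.163 + 162.797*43.541
= 10403.97 + 3756.045 + 7088.344
= 21248.35 MJ
e = 21248.35 / 91.869 = 231.29 MJ/m^2

231.29 MJ/m^2


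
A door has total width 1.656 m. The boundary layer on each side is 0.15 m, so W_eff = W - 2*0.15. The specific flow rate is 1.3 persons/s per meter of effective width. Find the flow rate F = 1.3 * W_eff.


W_eff = 1.656 - 0.30 = 1.356 m
F = 1.3 * 1.356 = 1.7628 persons/s

1.7628 persons/s


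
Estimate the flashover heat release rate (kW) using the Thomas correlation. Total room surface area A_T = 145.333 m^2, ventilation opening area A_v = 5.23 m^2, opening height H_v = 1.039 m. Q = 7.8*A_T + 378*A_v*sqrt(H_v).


7.8*A_T = 1133.6
sqrt(H_v) = 1.0193
378*A_v*sqrt(H_v) = 2015.1
Q = 1133.6 + 2015.1 = 3148.7 kW

3148.7 kW


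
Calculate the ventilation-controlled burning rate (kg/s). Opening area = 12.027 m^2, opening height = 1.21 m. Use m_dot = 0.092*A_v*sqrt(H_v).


sqrt(H_v) = 1.1
m_dot = 0.092 * 12.027 * 1.1 = 1.2171 kg/s

1.2171 kg/s


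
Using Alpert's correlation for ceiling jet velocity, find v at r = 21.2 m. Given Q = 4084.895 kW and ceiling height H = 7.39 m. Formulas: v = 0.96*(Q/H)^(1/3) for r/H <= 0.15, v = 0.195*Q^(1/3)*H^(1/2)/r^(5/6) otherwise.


r/H = 21.2 / 7.39 = 2.8687
r/H > 0.15, so v = 0.195*Q^(1/3)*H^(1/2)/r^(5/6)
Q^(1/3) = 15.986
H^(1/2) = 2.7185
r^(5/6) = 12.743
v = 0.195 * 15.986 * 2.7185 / 12.743 = 0.66497 m/s

0.66497 m/s


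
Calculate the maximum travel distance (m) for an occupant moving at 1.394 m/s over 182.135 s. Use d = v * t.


d = 1.394 * 182.135 = 253.90 m

253.90 m


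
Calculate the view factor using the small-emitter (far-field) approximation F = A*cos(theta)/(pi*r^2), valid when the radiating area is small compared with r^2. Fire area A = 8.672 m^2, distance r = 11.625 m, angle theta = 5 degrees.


cos(5 deg) = 0.99619
pi*r^2 = 424.56
F = 8.672 * 0.99619 / 424.56 = 0.020348

0.020348


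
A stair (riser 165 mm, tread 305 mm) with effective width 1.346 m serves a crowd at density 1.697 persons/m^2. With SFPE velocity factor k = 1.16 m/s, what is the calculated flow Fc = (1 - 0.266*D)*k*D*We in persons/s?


1 - 0.266*D = 1 - 0.266*1.697 = 0.54860
Fs = 0.54860 * 1.16 * 1.697 = 1.0799 persons/(s*m)
Fc = 1.0799 * 1.346 = 1.4536 persons/s

1.4536 persons/s


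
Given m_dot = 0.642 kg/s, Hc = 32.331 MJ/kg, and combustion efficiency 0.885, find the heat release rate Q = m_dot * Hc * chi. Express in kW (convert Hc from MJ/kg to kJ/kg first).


Hc = 32.331 MJ/kg = 32.331 * 1000 kJ/kg = 32331 kJ/kg
Q = 0.642 kg/s * 32331 kJ/kg * 0.885 = 18370 kW

18370 kW


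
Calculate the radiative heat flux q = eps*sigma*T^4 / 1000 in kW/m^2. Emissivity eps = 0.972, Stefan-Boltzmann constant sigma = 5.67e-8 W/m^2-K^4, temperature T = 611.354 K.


T^4 = 1.3969e+11
q = 0.972 * 5.67e-8 * 1.3969e+11 / 1000 = 7.6988 kW/m^2

7.6988 kW/m^2


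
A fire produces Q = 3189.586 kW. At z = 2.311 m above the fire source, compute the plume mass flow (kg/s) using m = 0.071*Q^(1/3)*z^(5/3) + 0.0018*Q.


Q^(1/3) = 14.720
z^(5/3) = 4.0396
First term = 0.071 * 14.720 * 4.0396 = 4.2219
Second term = 0.0018 * 3189.586 = 5.7413
m = 9.9631 kg/s

9.9631 kg/s


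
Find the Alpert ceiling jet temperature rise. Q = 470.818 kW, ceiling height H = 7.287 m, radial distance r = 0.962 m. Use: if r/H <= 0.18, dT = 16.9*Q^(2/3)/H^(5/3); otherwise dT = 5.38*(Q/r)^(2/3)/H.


r/H = 0.962 / 7.287 = 0.13202
r/H <= 0.18, so dT = 16.9*Q^(2/3)/H^(5/3)
Q^(2/3) = 60.520
H^(5/3) = 27.389
dT = 16.9 * 60.520 / 27.389 = 37.343 K

37.343 K


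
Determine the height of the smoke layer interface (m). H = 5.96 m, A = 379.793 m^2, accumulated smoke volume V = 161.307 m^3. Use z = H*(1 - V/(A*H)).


V/(A*H) = 0.071262
1 - 0.071262 = 0.92874
z = 5.96 * 0.92874 = 5.5353 m

5.5353 m


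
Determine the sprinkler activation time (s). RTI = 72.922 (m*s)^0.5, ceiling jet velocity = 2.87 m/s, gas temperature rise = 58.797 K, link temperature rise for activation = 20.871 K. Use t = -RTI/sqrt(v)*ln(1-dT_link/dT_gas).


dT_link/dT_gas = 0.35497
ln(1 - 0.35497) = -0.43845
t = -72.922 / sqrt(2.87) * -0.43845 = 18.873 s

18.873 s


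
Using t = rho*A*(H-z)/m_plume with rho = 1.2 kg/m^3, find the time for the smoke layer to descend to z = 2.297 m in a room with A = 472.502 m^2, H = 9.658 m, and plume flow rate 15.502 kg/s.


H - z = 7.361 m
t = 1.2 * 472.502 * 7.361 / 15.502 = 269.24 s

269.24 s


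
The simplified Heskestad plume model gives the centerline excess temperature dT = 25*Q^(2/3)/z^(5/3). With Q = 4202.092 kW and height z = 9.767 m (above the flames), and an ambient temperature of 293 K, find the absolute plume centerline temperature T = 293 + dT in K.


Q^(2/3) = 260.40
z^(5/3) = 44.627
dT = 25 * 260.40 / 44.627 = 145.88 K
T = 293 + 145.88 = 438.88 K

438.88 K


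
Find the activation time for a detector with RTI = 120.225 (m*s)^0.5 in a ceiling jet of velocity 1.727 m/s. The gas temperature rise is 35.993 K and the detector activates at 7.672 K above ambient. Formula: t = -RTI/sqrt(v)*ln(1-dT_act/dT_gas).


dT_act/dT_gas = 0.21315
ln(1 - 0.21315) = -0.23972
t = -120.225 / sqrt(1.727) * -0.23972 = 21.931 s

21.931 s


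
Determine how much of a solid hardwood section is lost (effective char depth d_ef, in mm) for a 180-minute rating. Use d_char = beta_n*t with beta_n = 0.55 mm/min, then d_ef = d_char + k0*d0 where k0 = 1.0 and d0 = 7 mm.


d_char = 0.55 * 180 = 99 mm
d_ef = 99 + 1.0*7 = 106 mm

106 mm


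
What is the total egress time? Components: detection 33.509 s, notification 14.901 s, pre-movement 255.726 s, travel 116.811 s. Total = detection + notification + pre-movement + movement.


Total = 33.509 + 14.901 + 255.726 + 116.811 = 420.947 s

420.947 s


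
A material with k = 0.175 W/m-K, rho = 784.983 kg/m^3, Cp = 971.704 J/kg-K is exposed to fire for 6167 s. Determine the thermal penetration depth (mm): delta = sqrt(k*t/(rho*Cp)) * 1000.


alpha = 0.175 / (784.983 * 971.704) = 2.2943e-07 m^2/s
alpha * t = 0.0014149
delta = sqrt(0.0014149) * 1000 = 37.615 mm

37.615 mm


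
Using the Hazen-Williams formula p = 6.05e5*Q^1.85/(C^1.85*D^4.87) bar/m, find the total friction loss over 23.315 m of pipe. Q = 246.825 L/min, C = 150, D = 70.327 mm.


Q^1.85 = 26664
C^1.85 = 10611
D^4.87 = 9.8966e+08
p/m = 0.0015361 bar/m
p_total = 0.0015361 * 23.315 = 0.035814 bar

0.035814 bar


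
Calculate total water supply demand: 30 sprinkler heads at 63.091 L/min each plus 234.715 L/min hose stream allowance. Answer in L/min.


Sprinkler demand = 30 * 63.091 = 1892.73 L/min
Total = 1892.73 + 234.715 = 2127.445 L/min

2127.445 L/min


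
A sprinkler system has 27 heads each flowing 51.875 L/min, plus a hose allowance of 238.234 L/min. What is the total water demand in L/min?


Sprinkler demand = 27 * 51.875 = 1400.625 L/min
Total = 1400.625 + 238.234 = 1638.859 L/min

1638.859 L/min


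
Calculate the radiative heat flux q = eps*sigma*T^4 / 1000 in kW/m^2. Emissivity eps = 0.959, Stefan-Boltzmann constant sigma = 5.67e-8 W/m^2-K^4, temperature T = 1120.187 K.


T^4 = 1.5746e+12
q = 0.959 * 5.67e-8 * 1.5746e+12 / 1000 = 85.618 kW/m^2

85.618 kW/m^2


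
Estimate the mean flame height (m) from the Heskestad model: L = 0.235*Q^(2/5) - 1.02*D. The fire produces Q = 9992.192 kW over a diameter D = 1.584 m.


Q^(2/5) = 39.798
0.235 * Q^(2/5) = 9.3526
1.02 * D = 1.6157
L = 7.7369 m

7.7369 m


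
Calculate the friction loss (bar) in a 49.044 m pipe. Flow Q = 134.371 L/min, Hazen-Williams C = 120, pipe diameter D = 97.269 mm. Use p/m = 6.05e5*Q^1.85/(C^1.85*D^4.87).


Q^1.85 = 8657.0
C^1.85 = 7022.4
D^4.87 = 4.8021e+09
p/m = 0.00015531 bar/m
p_total = 0.00015531 * 49.044 = 0.0076170 bar

0.0076170 bar


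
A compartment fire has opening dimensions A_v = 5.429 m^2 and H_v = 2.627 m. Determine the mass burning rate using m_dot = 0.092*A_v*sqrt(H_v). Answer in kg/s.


sqrt(H_v) = 1.6208
m_dot = 0.092 * 5.429 * 1.6208 = 0.80954 kg/s

0.80954 kg/s


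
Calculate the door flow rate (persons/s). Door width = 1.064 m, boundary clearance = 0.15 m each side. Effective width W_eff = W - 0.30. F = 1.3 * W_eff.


W_eff = 1.064 - 0.30 = 0.764 m
F = 1.3 * 0.764 = 0.99320 persons/s

0.99320 persons/s


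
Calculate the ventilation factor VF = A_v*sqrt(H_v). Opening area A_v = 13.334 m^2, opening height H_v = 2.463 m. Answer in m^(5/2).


sqrt(H_v) = 1.5694
VF = 13.334 * 1.5694 = 20.926 m^(5/2)

20.926 m^(5/2)


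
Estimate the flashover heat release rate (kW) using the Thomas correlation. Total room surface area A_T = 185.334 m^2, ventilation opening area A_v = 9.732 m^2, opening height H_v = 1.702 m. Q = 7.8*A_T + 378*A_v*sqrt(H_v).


7.8*A_T = 1445.6
sqrt(H_v) = 1.3046
378*A_v*sqrt(H_v) = 4799.3
Q = 1445.6 + 4799.3 = 6244.9 kW

6244.9 kW


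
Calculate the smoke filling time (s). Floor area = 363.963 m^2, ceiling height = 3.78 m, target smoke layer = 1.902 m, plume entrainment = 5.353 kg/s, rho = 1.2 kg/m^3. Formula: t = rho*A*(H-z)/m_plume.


H - z = 1.878 m
t = 1.2 * 363.963 * 1.878 / 5.353 = 153.23 s

153.23 s


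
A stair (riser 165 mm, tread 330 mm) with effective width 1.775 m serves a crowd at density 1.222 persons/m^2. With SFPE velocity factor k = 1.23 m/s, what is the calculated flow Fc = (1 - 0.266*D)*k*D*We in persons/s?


1 - 0.266*D = 1 - 0.266*1.222 = 0.67495
Fs = 0.67495 * 1.23 * 1.222 = 1.0145 persons/(s*m)
Fc = 1.0145 * 1.775 = 1.8007 persons/s

1.8007 persons/s


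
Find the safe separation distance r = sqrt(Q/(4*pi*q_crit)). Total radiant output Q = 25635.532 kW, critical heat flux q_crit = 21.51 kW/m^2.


4*pi*q_crit = 270.30
Q/(4*pi*q_crit) = 94.840
r = sqrt(94.840) = 9.7386 m

9.7386 m


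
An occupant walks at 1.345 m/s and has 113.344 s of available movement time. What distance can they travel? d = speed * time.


d = 1.345 * 113.344 = 152.45 m

152.45 m


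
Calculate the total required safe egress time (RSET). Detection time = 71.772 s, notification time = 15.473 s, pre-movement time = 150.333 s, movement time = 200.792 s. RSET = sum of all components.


Total = 71.772 + 15.473 + 150.333 + 200.792 = 438.37 s

438.37 s


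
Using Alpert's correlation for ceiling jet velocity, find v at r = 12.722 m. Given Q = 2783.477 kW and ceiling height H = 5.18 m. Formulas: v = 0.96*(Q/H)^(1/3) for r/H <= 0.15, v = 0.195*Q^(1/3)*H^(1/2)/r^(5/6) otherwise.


r/H = 12.722 / 5.18 = 2.4560
r/H > 0.15, so v = 0.195*Q^(1/3)*H^(1/2)/r^(5/6)
Q^(1/3) = 14.067
H^(1/2) = 2.2760
r^(5/6) = 8.3265
v = 0.195 * 14.067 * 2.2760 / 8.3265 = 0.74978 m/s

0.74978 m/s


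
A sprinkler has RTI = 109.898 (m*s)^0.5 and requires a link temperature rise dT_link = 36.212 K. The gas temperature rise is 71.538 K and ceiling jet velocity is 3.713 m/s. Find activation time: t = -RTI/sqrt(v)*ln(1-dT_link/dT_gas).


dT_link/dT_gas = 0.50619
ln(1 - 0.50619) = -0.70561
t = -109.898 / sqrt(3.713) * -0.70561 = 40.243 s

40.243 s


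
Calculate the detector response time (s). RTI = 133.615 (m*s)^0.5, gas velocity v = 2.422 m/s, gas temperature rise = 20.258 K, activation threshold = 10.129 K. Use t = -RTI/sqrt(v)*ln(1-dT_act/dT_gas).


dT_act/dT_gas = 0.5
ln(1 - 0.5) = -0.69315
t = -133.615 / sqrt(2.422) * -0.69315 = 59.511 s

59.511 s


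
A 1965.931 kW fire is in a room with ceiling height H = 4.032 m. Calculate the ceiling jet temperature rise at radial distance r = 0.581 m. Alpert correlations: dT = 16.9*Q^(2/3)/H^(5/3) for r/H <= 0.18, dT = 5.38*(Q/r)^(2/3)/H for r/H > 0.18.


r/H = 0.581 / 4.032 = 0.14410
r/H <= 0.18, so dT = 16.9*Q^(2/3)/H^(5/3)
Q^(2/3) = 156.93
H^(5/3) = 10.214
dT = 16.9 * 156.93 / 10.214 = 259.66 K

259.66 K


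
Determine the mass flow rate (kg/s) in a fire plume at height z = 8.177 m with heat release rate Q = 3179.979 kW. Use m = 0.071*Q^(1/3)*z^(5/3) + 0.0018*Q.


Q^(1/3) = 14.705
z^(5/3) = 33.189
First term = 0.071 * 14.705 * 33.189 = 34.652
Second term = 0.0018 * 3179.979 = 5.7240
m = 40.376 kg/s

40.376 kg/s


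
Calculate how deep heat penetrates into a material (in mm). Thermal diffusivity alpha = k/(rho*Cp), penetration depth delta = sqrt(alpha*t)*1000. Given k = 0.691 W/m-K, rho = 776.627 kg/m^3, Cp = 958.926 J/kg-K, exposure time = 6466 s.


alpha = 0.691 / (776.627 * 958.926) = 9.2786e-07 m^2/s
alpha * t = 0.0059995
delta = sqrt(0.0059995) * 1000 = 77.457 mm

77.457 mm


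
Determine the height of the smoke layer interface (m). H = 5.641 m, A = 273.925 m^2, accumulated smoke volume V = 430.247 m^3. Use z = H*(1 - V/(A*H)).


V/(A*H) = 0.27844
1 - 0.27844 = 0.72156
z = 5.641 * 0.72156 = 4.0703 m

4.0703 m


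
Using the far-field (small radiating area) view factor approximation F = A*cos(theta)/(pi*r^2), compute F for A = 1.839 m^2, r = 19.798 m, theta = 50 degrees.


cos(50 deg) = 0.64279
pi*r^2 = 1231.4
F = 1.839 * 0.64279 / 1231.4 = 0.00095997

0.00095997


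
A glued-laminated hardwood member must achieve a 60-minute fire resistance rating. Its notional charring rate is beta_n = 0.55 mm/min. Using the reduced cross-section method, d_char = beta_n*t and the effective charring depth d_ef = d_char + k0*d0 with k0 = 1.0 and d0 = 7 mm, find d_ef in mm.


d_char = 0.55 * 60 = 33 mm
d_ef = 33 + 1.0*7 = 40 mm

40 mm


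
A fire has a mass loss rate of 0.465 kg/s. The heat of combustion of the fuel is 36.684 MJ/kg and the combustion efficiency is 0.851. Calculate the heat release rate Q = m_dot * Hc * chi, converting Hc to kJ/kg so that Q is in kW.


Hc = 36.684 MJ/kg = 36.684 * 1000 kJ/kg = 36684 kJ/kg
Q = 0.465 kg/s * 36684 kJ/kg * 0.851 = 14516 kW

14516 kW


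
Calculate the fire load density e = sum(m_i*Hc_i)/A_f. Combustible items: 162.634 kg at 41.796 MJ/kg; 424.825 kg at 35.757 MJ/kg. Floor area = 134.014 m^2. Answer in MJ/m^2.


Total energy = 162.634*41.796 + 424.825*35.757
= 6797.451 + 15190.47
= 21987.92 MJ
e = 21987.92 / 134.014 = 164.07 MJ/m^2

164.07 MJ/m^2


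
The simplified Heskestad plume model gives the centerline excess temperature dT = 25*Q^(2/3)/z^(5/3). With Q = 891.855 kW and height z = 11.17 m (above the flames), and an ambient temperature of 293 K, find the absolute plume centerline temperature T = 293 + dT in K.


Q^(2/3) = 92.654
z^(5/3) = 55.816
dT = 25 * 92.654 / 55.816 = 41.500 K
T = 293 + 41.500 = 334.50 K

334.50 K


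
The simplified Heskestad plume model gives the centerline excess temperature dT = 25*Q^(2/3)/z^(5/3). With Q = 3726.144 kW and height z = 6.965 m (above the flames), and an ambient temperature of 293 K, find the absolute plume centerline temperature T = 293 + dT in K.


Q^(2/3) = 240.35
z^(5/3) = 25.402
dT = 25 * 240.35 / 25.402 = 236.54 K
T = 293 + 236.54 = 529.54 K

529.54 K


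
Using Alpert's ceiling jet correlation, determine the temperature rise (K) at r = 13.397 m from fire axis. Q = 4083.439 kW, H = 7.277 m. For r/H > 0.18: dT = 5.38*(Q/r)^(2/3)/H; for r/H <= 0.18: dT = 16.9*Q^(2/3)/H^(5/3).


r/H = 13.397 / 7.277 = 1.8410
r/H > 0.18, so dT = 5.38*(Q/r)^(2/3)/H
Q/r = 304.80
(Q/r)^(2/3) = 45.291
dT = 5.38 * 45.291 / 7.277 = 33.484 K

33.484 K


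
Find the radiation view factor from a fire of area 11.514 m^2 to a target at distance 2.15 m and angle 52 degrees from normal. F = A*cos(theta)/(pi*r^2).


cos(52 deg) = 0.61566
pi*r^2 = 14.522
F = 11.514 * 0.61566 / 14.522 = 0.48814

0.48814


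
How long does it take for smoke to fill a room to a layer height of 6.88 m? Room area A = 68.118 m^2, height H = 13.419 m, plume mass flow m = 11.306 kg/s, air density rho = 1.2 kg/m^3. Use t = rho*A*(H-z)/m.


H - z = 6.539 m
t = 1.2 * 68.118 * 6.539 / 11.306 = 47.277 s

47.277 s


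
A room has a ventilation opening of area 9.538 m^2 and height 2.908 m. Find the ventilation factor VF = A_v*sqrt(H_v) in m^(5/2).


sqrt(H_v) = 1.7053
VF = 9.538 * 1.7053 = 16.265 m^(5/2)

16.265 m^(5/2)


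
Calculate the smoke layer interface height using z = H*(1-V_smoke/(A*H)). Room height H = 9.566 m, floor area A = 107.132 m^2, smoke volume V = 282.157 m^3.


V/(A*H) = 0.27532
1 - 0.27532 = 0.72468
z = 9.566 * 0.72468 = 6.9323 m

6.9323 m


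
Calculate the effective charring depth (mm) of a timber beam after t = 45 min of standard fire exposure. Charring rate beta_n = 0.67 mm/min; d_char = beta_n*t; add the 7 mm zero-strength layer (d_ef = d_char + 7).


d_char = 0.67 * 45 = 30.15 mm
d_ef = 30.15 + 1.0*7 = 37.15 mm

37.15 mm


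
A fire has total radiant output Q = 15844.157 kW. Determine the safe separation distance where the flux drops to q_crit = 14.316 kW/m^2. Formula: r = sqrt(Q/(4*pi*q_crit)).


4*pi*q_crit = 179.90
Q/(4*pi*q_crit) = 88.072
r = sqrt(88.072) = 9.3847 m

9.3847 m


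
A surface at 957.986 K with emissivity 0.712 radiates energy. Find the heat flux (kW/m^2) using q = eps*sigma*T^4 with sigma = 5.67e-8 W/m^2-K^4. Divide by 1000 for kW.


T^4 = 8.4224e+11
q = 0.712 * 5.67e-8 * 8.4224e+11 / 1000 = 34.002 kW/m^2

34.002 kW/m^2


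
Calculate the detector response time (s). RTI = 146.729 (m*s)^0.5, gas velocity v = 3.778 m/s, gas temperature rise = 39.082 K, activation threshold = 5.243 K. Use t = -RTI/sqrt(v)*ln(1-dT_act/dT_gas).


dT_act/dT_gas = 0.13415
ln(1 - 0.13415) = -0.14405
t = -146.729 / sqrt(3.778) * -0.14405 = 10.874 s

10.874 s


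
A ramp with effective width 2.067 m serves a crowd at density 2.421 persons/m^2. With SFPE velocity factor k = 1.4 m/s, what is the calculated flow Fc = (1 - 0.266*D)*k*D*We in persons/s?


1 - 0.266*D = 1 - 0.266*2.421 = 0.35601
Fs = 0.35601 * 1.4 * 2.421 = 1.2067 persons/(s*m)
Fc = 1.2067 * 2.067 = 2.4942 persons/s

2.4942 persons/s


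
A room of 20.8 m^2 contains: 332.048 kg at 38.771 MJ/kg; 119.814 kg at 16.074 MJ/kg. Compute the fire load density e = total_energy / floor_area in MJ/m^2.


Total energy = 332.048*38.771 + 119.814*16.074
= 12873.83 + 1925.890
= 14799.72 MJ
e = 14799.72 / 20.8 = 711.53 MJ/m^2

711.53 MJ/m^2


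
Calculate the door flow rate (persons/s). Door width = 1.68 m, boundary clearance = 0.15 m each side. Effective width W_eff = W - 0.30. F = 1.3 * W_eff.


W_eff = 1.68 - 0.30 = 1.38 m
F = 1.3 * 1.38 = 1.794 persons/s

1.794 persons/s


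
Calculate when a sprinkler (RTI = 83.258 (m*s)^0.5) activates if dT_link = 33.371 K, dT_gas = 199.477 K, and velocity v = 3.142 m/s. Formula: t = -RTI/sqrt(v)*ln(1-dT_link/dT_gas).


dT_link/dT_gas = 0.16729
ln(1 - 0.16729) = -0.18307
t = -83.258 / sqrt(3.142) * -0.18307 = 8.5990 s

8.5990 s


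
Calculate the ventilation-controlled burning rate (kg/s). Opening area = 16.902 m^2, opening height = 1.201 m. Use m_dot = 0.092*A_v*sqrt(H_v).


sqrt(H_v) = 1.0959
m_dot = 0.092 * 16.902 * 1.0959 = 1.7041 kg/s

1.7041 kg/s


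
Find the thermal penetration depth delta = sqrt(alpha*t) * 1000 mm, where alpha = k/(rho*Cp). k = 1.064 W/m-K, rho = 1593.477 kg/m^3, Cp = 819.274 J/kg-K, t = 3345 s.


alpha = 1.064 / (1593.477 * 819.274) = 8.1502e-07 m^2/s
alpha * t = 0.0027262
delta = sqrt(0.0027262) * 1000 = 52.213 mm

52.213 mm


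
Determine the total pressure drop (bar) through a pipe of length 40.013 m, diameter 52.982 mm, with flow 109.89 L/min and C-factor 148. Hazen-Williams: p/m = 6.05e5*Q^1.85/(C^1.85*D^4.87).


Q^1.85 = 5967.2
C^1.85 = 10351
D^4.87 = 2.4918e+08
p/m = 0.0013997 bar/m
p_total = 0.0013997 * 40.013 = 0.056007 bar

0.056007 bar


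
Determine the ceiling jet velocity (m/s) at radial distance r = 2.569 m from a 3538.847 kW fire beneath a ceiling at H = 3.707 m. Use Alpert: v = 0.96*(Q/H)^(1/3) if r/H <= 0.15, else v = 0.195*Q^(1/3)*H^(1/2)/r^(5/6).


r/H = 2.569 / 3.707 = 0.69301
r/H > 0.15, so v = 0.195*Q^(1/3)*H^(1/2)/r^(5/6)
Q^(1/3) = 15.239
H^(1/2) = 1.9254
r^(5/6) = 2.1952
v = 0.195 * 15.239 * 1.9254 / 2.1952 = 2.6063 m/s

2.6063 m/s


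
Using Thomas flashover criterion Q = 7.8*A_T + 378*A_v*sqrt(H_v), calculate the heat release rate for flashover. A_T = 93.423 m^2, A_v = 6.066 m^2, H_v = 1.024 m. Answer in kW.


7.8*A_T = 728.70
sqrt(H_v) = 1.0119
378*A_v*sqrt(H_v) = 2320.3
Q = 728.70 + 2320.3 = 3049.0 kW

3049.0 kW


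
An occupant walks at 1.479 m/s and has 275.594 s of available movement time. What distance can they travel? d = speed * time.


d = 1.479 * 275.594 = 407.60 m

407.60 m


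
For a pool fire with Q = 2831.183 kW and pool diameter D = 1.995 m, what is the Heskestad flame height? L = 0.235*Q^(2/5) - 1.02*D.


Q^(2/5) = 24.032
0.235 * Q^(2/5) = 5.6475
1.02 * D = 2.0349
L = 3.6126 m

3.6126 m


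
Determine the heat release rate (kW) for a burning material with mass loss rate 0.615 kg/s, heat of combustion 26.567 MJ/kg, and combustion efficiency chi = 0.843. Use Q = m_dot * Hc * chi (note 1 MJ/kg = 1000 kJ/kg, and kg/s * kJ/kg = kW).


Hc = 26.567 MJ/kg = 26.567 * 1000 kJ/kg = 26567 kJ/kg
Q = 0.615 kg/s * 26567 kJ/kg * 0.843 = 13774 kW

13774 kW


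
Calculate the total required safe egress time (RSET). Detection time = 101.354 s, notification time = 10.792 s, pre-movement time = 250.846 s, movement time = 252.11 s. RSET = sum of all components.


Total = 101.354 + 10.792 + 250.846 + 252.11 = 615.102 s

615.102 s


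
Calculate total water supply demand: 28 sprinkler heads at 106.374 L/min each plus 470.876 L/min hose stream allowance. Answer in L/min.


Sprinkler demand = 28 * 106.374 = 2978.472 L/min
Total = 2978.472 + 470.876 = 3449.348 L/min

3449.348 L/min


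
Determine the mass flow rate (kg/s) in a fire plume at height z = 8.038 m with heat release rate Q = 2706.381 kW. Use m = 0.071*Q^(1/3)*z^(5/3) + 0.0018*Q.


Q^(1/3) = 13.936
z^(5/3) = 32.254
First term = 0.071 * 13.936 * 32.254 = 31.913
Second term = 0.0018 * 2706.381 = 4.8715
m = 36.785 kg/s

36.785 kg/s


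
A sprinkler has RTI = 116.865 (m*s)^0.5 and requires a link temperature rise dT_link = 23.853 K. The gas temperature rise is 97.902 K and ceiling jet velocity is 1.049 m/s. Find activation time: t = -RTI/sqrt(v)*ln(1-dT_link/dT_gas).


dT_link/dT_gas = 0.24364
ln(1 - 0.24364) = -0.27924
t = -116.865 / sqrt(1.049) * -0.27924 = 31.862 s

31.862 s


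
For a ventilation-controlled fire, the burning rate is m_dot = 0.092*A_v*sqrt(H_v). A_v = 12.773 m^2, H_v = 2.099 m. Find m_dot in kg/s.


sqrt(H_v) = 1.4488
m_dot = 0.092 * 12.773 * 1.4488 = 1.7025 kg/s

1.7025 kg/s


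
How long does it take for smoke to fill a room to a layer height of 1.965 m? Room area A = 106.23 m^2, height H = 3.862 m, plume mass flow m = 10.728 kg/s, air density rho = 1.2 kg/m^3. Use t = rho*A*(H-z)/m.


H - z = 1.897 m
t = 1.2 * 106.23 * 1.897 / 10.728 = 22.541 s

22.541 s


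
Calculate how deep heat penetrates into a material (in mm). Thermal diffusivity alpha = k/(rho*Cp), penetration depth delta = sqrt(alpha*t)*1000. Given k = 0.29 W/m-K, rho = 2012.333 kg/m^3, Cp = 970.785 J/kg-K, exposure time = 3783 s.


alpha = 0.29 / (2012.333 * 970.785) = 1.4845e-07 m^2/s
alpha * t = 0.00056158
delta = sqrt(0.00056158) * 1000 = 23.698 mm

23.698 mm


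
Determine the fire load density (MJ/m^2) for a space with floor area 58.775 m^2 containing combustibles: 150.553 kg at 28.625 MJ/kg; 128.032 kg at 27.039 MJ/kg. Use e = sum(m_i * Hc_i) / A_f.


Total energy = 150.553*28.625 + 128.032*27.039
= 4309.580 + 3461.857
= 7771.437 MJ
e = 7771.437 / 58.775 = 132.22 MJ/m^2

132.22 MJ/m^2


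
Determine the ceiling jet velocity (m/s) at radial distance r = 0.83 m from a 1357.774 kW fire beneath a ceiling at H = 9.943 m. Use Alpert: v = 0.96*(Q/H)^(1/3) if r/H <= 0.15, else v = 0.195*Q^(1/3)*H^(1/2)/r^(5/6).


r/H = 0.83 / 9.943 = 0.083476
r/H <= 0.15, so v = 0.96*(Q/H)^(1/3)
Q/H = 136.56
(Q/H)^(1/3) = 5.1496
v = 0.96 * 5.1496 = 4.9436 m/s

4.9436 m/s


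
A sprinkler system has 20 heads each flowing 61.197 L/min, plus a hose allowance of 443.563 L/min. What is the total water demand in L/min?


Sprinkler demand = 20 * 61.197 = 1223.94 L/min
Total = 1223.94 + 443.563 = 1667.503 L/min

1667.503 L/min


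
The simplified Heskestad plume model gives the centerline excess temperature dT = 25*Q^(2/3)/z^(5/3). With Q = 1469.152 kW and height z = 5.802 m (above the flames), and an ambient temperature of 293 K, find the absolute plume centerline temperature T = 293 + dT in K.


Q^(2/3) = 129.23
z^(5/3) = 18.734
dT = 25 * 129.23 / 18.734 = 172.46 K
T = 293 + 172.46 = 465.46 K

465.46 K


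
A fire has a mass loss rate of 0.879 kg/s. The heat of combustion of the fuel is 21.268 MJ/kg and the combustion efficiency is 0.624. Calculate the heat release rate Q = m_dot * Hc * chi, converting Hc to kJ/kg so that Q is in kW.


Hc = 21.268 MJ/kg = 21.268 * 1000 kJ/kg = 21268 kJ/kg
Q = 0.879 kg/s * 21268 kJ/kg * 0.624 = 11665 kW

11665 kW


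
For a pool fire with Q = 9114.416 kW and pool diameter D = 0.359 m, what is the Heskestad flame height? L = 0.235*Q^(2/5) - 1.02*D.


Q^(2/5) = 38.361
0.235 * Q^(2/5) = 9.0149
1.02 * D = 0.36618
L = 8.6487 m

8.6487 m


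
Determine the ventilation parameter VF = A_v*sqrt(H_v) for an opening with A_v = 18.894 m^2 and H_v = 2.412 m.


sqrt(H_v) = 1.5531
VF = 18.894 * 1.5531 = 29.344 m^(5/2)

29.344 m^(5/2)


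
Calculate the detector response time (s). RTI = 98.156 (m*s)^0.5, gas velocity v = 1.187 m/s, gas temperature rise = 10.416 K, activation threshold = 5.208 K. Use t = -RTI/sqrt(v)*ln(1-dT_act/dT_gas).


dT_act/dT_gas = 0.5
ln(1 - 0.5) = -0.69315
t = -98.156 / sqrt(1.187) * -0.69315 = 62.448 s

62.448 s


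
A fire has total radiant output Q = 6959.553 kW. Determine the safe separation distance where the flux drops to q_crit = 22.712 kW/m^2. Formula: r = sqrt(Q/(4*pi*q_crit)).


4*pi*q_crit = 285.41
Q/(4*pi*q_crit) = 24.385
r = sqrt(24.385) = 4.9381 m

4.9381 m


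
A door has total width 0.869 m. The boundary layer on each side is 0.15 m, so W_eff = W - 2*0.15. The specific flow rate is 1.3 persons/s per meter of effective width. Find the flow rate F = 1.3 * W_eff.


W_eff = 0.869 - 0.30 = 0.569 m
F = 1.3 * 0.569 = 0.73970 persons/s

0.73970 persons/s


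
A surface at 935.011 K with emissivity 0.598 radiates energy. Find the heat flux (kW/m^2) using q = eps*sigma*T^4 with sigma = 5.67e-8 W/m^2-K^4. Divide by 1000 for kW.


T^4 = 7.6431e+11
q = 0.598 * 5.67e-8 * 7.6431e+11 / 1000 = 25.915 kW/m^2

25.915 kW/m^2


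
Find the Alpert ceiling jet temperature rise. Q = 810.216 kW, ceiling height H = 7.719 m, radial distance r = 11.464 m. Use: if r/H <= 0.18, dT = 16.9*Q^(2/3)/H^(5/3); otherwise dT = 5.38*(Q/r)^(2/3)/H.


r/H = 11.464 / 7.719 = 1.4852
r/H > 0.18, so dT = 5.38*(Q/r)^(2/3)/H
Q/r = 70.675
(Q/r)^(2/3) = 17.094
dT = 5.38 * 17.094 / 7.719 = 11.914 K

11.914 K


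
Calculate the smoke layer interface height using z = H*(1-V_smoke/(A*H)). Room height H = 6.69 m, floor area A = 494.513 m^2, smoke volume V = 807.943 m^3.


V/(A*H) = 0.24422
1 - 0.24422 = 0.75578
z = 6.69 * 0.75578 = 5.0562 m

5.0562 m


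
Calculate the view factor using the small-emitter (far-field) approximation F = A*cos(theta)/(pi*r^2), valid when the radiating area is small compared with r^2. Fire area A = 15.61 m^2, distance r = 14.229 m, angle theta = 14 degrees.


cos(14 deg) = 0.97030
pi*r^2 = 636.06
F = 15.61 * 0.97030 / 636.06 = 0.023813

0.023813


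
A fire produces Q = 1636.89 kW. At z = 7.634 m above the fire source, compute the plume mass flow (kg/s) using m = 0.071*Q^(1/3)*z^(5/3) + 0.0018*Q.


Q^(1/3) = 11.785
z^(5/3) = 29.597
First term = 0.071 * 11.785 * 29.597 = 24.766
Second term = 0.0018 * 1636.89 = 2.9464
m = 27.712 kg/s

27.712 kg/s


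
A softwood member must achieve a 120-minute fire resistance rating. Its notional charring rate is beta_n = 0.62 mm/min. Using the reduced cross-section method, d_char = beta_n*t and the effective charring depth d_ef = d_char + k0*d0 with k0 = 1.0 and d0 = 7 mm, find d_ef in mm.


d_char = 0.62 * 120 = 74.4 mm
d_ef = 74.4 + 1.0*7 = 81.4 mm

81.4 mm


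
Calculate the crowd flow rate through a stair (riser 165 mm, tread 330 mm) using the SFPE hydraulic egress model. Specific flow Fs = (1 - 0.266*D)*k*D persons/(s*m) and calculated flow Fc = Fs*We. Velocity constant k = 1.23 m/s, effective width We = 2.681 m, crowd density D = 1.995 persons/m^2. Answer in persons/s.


1 - 0.266*D = 1 - 0.266*1.995 = 0.46933
Fs = 0.46933 * 1.23 * 1.995 = 1.1517 persons/(s*m)
Fc = 1.1517 * 2.681 = 3.0876 persons/s

3.0876 persons/s


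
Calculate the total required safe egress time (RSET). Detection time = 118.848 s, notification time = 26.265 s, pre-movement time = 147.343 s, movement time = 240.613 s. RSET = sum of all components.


Total = 118.848 + 26.265 + 147.343 + 240.613 = 533.069 s

533.069 s


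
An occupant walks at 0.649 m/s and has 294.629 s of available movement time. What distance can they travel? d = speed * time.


d = 0.649 * 294.629 = 191.21 m

191.21 m


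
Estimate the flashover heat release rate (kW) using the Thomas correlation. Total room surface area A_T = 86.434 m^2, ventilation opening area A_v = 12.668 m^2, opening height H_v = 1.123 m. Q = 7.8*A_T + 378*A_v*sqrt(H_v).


7.8*A_T = 674.19
sqrt(H_v) = 1.0597
378*A_v*sqrt(H_v) = 5074.5
Q = 674.19 + 5074.5 = 5748.6 kW

5748.6 kW


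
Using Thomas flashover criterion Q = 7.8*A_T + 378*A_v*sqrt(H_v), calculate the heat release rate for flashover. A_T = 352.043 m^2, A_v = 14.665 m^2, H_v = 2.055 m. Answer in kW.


7.8*A_T = 2745.9
sqrt(H_v) = 1.4335
378*A_v*sqrt(H_v) = 7946.6
Q = 2745.9 + 7946.6 = 10693 kW

10693 kW


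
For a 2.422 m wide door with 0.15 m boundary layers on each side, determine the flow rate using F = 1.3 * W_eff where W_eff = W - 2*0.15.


W_eff = 2.422 - 0.30 = 2.122 m
F = 1.3 * 2.122 = 2.7586 persons/s

2.7586 persons/s


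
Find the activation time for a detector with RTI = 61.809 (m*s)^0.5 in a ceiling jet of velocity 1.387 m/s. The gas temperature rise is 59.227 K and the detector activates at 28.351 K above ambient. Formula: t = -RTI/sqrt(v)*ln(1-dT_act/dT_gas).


dT_act/dT_gas = 0.47868
ln(1 - 0.47868) = -0.65140
t = -61.809 / sqrt(1.387) * -0.65140 = 34.187 s

34.187 s


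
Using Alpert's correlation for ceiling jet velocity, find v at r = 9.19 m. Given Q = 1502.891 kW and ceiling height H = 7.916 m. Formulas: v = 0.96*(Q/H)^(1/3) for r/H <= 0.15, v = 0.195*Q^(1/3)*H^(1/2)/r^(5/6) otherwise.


r/H = 9.19 / 7.916 = 1.1609
r/H > 0.15, so v = 0.195*Q^(1/3)*H^(1/2)/r^(5/6)
Q^(1/3) = 11.454
H^(1/2) = 2.8135
r^(5/6) = 6.3498
v = 0.195 * 11.454 * 2.8135 / 6.3498 = 0.98969 m/s

0.98969 m/s


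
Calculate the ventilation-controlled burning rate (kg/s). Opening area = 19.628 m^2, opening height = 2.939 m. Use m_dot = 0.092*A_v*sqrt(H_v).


sqrt(H_v) = 1.7144
m_dot = 0.092 * 19.628 * 1.7144 = 3.0957 kg/s

3.0957 kg/s


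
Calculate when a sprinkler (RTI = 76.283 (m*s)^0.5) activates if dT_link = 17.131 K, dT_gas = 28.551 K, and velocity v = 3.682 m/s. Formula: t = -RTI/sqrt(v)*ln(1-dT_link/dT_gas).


dT_link/dT_gas = 0.60001
ln(1 - 0.60001) = -0.91633
t = -76.283 / sqrt(3.682) * -0.91633 = 36.428 s

36.428 s


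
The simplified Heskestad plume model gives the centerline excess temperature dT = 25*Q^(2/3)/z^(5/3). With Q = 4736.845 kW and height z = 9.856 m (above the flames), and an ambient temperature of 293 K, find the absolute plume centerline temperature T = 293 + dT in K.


Q^(2/3) = 282.05
z^(5/3) = 45.307
dT = 25 * 282.05 / 45.307 = 155.63 K
T = 293 + 155.63 = 448.63 K

448.63 K


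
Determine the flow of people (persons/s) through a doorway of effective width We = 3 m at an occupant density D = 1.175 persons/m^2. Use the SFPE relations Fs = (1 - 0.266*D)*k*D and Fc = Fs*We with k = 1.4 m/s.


1 - 0.266*D = 1 - 0.266*1.175 = 0.68745
Fs = 0.68745 * 1.4 * 1.175 = 1.1309 persons/(s*m)
Fc = 1.1309 * 3 = 3.3926 persons/s

3.3926 persons/s


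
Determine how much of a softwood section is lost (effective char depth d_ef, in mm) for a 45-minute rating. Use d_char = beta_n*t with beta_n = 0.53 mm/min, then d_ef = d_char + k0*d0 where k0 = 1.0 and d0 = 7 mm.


d_char = 0.53 * 45 = 23.85 mm
d_ef = 23.85 + 1.0*7 = 30.85 mm

30.85 mm


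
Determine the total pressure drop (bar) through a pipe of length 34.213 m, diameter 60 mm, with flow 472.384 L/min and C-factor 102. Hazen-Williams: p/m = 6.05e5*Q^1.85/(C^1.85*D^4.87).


Q^1.85 = 88603
C^1.85 = 5198.9
D^4.87 = 4.5666e+08
p/m = 0.022578 bar/m
p_total = 0.022578 * 34.213 = 0.77248 bar

0.77248 bar


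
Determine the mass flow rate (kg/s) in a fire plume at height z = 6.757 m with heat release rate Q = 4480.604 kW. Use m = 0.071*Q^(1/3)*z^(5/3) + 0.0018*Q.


Q^(1/3) = 16.486
z^(5/3) = 24.150
First term = 0.071 * 16.486 * 24.150 = 28.268
Second term = 0.0018 * 4480.604 = 8.0651
m = 36.333 kg/s

36.333 kg/s


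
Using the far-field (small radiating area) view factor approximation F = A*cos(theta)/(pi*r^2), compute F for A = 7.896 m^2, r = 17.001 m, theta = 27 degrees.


cos(27 deg) = 0.89101
pi*r^2 = 908.03
F = 7.896 * 0.89101 / 908.03 = 0.0077480

0.0077480


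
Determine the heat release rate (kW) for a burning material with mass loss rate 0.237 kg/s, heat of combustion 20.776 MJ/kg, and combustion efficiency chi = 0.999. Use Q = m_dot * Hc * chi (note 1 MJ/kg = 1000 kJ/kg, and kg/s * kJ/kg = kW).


Hc = 20.776 MJ/kg = 20.776 * 1000 kJ/kg = 20776 kJ/kg
Q = 0.237 kg/s * 20776 kJ/kg * 0.999 = 4919.0 kW

4919.0 kW


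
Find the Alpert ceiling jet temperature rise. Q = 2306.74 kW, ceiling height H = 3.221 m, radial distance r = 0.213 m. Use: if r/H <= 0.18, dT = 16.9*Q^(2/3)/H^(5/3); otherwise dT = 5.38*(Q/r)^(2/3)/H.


r/H = 0.213 / 3.221 = 0.066129
r/H <= 0.18, so dT = 16.9*Q^(2/3)/H^(5/3)
Q^(2/3) = 174.58
H^(5/3) = 7.0251
dT = 16.9 * 174.58 / 7.0251 = 419.99 K

419.99 K


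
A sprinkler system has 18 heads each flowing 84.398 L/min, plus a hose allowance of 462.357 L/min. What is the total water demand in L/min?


Sprinkler demand = 18 * 84.398 = 1519.164 L/min
Total = 1519.164 + 462.357 = 1981.521 L/min

1981.521 L/min


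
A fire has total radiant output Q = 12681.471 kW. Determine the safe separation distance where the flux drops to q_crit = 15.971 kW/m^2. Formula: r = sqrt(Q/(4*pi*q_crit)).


4*pi*q_crit = 200.70
Q/(4*pi*q_crit) = 63.187
r = sqrt(63.187) = 7.9490 m

7.9490 m


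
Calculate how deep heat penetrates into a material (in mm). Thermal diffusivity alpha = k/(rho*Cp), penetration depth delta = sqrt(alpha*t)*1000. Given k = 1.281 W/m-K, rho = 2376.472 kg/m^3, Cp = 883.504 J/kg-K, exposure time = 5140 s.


alpha = 1.281 / (2376.472 * 883.504) = 6.1011e-07 m^2/s
alpha * t = 0.0031360
delta = sqrt(0.0031360) * 1000 = 56.000 mm

56.000 mm


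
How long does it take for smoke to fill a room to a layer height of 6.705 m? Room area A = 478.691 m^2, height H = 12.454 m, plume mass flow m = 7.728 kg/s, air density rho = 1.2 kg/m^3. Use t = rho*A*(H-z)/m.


H - z = 5.749 m
t = 1.2 * 478.691 * 5.749 / 7.728 = 427.33 s

427.33 s


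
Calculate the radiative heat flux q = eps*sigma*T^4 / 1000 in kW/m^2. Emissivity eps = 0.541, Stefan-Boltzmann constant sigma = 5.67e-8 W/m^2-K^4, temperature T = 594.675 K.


T^4 = 1.2506e+11
q = 0.541 * 5.67e-8 * 1.2506e+11 / 1000 = 3.8362 kW/m^2

3.8362 kW/m^2


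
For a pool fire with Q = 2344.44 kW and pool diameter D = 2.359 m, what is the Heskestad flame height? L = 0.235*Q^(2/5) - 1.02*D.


Q^(2/5) = 22.285
0.235 * Q^(2/5) = 5.2370
1.02 * D = 2.4062
L = 2.8308 m

2.8308 m


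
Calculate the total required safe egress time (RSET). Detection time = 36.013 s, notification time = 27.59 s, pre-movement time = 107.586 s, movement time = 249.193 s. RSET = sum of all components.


Total = 36.013 + 27.59 + 107.586 + 249.193 = 420.382 s

420.382 s


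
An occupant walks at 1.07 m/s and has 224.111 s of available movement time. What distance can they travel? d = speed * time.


d = 1.07 * 224.111 = 239.80 m

239.80 m


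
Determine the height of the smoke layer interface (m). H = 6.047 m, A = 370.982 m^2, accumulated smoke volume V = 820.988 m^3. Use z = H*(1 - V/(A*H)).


V/(A*H) = 0.36597
1 - 0.36597 = 0.63403
z = 6.047 * 0.63403 = 3.8340 m

3.8340 m


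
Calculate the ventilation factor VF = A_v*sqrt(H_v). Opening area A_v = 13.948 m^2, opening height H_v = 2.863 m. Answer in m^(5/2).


sqrt(H_v) = 1.6920
VF = 13.948 * 1.6920 = 23.601 m^(5/2)

23.601 m^(5/2)


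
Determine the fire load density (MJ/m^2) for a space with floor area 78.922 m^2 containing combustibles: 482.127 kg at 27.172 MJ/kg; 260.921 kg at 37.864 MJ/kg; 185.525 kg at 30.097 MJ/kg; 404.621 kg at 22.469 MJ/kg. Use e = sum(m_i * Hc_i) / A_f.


Total energy = 482.127*27.172 + 260.921*37.864 + 185.525*30.097 + 404.621*22.469
= 13100.35 + 9879.513 + 5583.746 + 9091.429
= 37655.04 MJ
e = 37655.04 / 78.922 = 477.12 MJ/m^2

477.12 MJ/m^2


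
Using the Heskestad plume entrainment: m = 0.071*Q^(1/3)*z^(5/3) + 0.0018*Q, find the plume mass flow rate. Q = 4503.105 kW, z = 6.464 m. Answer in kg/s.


Q^(1/3) = 16.513
z^(5/3) = 22.430
First term = 0.071 * 16.513 * 22.430 = 26.299
Second term = 0.0018 * 4503.105 = 8.1056
m = 34.404 kg/s

34.404 kg/s


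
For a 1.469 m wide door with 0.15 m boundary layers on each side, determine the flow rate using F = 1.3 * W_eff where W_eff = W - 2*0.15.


W_eff = 1.469 - 0.30 = 1.169 m
F = 1.3 * 1.169 = 1.5197 persons/s

1.5197 persons/s


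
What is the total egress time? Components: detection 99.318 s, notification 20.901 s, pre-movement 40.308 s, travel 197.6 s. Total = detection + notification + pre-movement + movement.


Total = 99.318 + 20.901 + 40.308 + 197.6 = 358.127 s

358.127 s


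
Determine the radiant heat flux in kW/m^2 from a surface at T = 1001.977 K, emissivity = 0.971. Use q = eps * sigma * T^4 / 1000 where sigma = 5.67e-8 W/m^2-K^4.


T^4 = 1.0079e+12
q = 0.971 * 5.67e-8 * 1.0079e+12 / 1000 = 55.492 kW/m^2

55.492 kW/m^2


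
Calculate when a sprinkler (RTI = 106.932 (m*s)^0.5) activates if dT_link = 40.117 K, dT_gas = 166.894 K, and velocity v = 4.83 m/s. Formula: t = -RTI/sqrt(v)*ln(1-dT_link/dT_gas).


dT_link/dT_gas = 0.24037
ln(1 - 0.24037) = -0.27493
t = -106.932 / sqrt(4.83) * -0.27493 = 13.377 s

13.377 s


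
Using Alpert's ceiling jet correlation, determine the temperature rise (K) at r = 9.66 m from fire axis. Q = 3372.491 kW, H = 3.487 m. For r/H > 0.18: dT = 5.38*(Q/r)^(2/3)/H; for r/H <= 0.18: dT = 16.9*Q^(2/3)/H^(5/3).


r/H = 9.66 / 3.487 = 2.7703
r/H > 0.18, so dT = 5.38*(Q/r)^(2/3)/H
Q/r = 349.12
(Q/r)^(2/3) = 49.581
dT = 5.38 * 49.581 / 3.487 = 76.497 K

76.497 K


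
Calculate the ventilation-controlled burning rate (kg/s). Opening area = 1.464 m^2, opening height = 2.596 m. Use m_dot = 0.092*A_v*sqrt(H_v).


sqrt(H_v) = 1.6112
m_dot = 0.092 * 1.464 * 1.6112 = 0.21701 kg/s

0.21701 kg/s


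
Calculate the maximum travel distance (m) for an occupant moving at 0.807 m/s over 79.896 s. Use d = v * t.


d = 0.807 * 79.896 = 64.476 m

64.476 m


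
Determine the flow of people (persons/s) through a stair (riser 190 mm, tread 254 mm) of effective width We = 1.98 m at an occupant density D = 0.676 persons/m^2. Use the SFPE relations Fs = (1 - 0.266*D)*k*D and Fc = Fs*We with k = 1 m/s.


1 - 0.266*D = 1 - 0.266*0.676 = 0.82018
Fs = 0.82018 * 1 * 0.676 = 0.55444 persons/(s*m)
Fc = 0.55444 * 1.98 = 1.0978 persons/s

1.0978 persons/s
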